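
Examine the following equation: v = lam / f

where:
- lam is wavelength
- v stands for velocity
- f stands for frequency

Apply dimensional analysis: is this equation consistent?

No

lam (wavelength) has dimensions [L].
v (velocity) has dimensions [L T^-1].
f (frequency) has dimensions [T^-1].

Left side: [L T^-1]
Right side: [L T]

The two sides have different dimensions, so the equation is NOT dimensionally consistent.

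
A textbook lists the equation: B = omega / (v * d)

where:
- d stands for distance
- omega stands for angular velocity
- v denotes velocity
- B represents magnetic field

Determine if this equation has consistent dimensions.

No

d (distance) has dimensions [L].
omega (angular velocity) has dimensions [T^-1].
v (velocity) has dimensions [L T^-1].
B (magnetic field) has dimensions [I^-1 M T^-2].

Left side: [I^-1 M T^-2]
Right side: [L^-2]

The two sides have different dimensions, so the equation is NOT dimensionally consistent.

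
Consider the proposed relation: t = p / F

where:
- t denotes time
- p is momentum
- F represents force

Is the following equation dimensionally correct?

Yes

t (time) has dimensions [T].
p (momentum) has dimensions [L M T^-1].
F (force) has dimensions [L M T^-2].

Left side: [T]
Right side: [T]

Both sides have the same dimensions, so the equation is dimensionally consistent.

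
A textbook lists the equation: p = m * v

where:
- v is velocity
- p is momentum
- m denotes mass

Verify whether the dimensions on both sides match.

Yes

v (velocity) has dimensions [L T^-1].
p (momentum) has dimensions [L M T^-1].
m (mass) has dimensions [M].

Left side: [L M T^-1]
Right side: [L M T^-1]

Both sides have the same dimensions, so the equation is dimensionally consistent.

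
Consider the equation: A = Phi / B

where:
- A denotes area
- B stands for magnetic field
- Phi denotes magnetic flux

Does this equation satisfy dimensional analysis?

Yes

A (area) has dimensions [L^2].
B (magnetic field) has dimensions [I^-1 M T^-2].
Phi (magnetic flux) has dimensions [I^-1 L^2 M T^-2].

Left side: [L^2]
Right side: [L^2]

Both sides have the same dimensions, so the equation is dimensionally consistent.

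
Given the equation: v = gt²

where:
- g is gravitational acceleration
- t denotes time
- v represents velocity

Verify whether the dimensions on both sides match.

No

g (gravitational acceleration) has dimensions [L T^-2].
t (time) has dimensions [T].
v (velocity) has dimensions [L T^-1].

Left side: [L T^-1]
Right side: [L]

The two sides have different dimensions, so the equation is NOT dimensionally consistent.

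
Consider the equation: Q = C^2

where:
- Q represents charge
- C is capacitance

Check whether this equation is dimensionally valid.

No

Q (charge) has dimensions [I T].
C (capacitance) has dimensions [I^2 L^-2 M^-1 T^4].

Left side: [I T]
Right side: [I^4 L^-4 M^-2 T^8]

The two sides have different dimensions, so the equation is NOT dimensionally consistent.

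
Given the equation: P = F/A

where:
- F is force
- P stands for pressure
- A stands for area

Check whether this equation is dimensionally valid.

Yes

F (force) has dimensions [L M T^-2].
P (pressure) has dimensions [L^-1 M T^-2].
A (area) has dimensions [L^2].

Left side: [L^-1 M T^-2]
Right side: [L^-1 M T^-2]

Both sides have the same dimensions, so the equation is dimensionally consistent.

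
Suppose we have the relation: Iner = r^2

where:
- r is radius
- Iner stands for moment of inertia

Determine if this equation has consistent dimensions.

No

r (radius) has dimensions [L].
Iner (moment of inertia) has dimensions [L^2 M].

Left side: [L^2 M]
Right side: [L^2]

The two sides have different dimensions, so the equation is NOT dimensionally consistent.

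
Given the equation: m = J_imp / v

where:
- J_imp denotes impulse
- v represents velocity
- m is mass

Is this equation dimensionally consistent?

Yes

J_imp (impulse) has dimensions [L M T^-1].
v (velocity) has dimensions [L T^-1].
m (mass) has dimensions [M].

Left side: [M]
Right side: [M]

Both sides have the same dimensions, so the equation is dimensionally consistent.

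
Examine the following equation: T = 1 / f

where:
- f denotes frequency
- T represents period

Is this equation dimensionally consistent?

Yes

f (frequency) has dimensions [T^-1].
T (period) has dimensions [T].

Left side: [T]
Right side: [T]

Both sides have the same dimensions, so the equation is dimensionally consistent.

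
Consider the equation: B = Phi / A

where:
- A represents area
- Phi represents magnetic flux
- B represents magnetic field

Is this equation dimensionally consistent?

Yes

A (area) has dimensions [L^2].
Phi (magnetic flux) has dimensions [I^-1 L^2 M T^-2].
B (magnetic field) has dimensions [I^-1 M T^-2].

Left side: [I^-1 M T^-2]
Right side: [I^-1 M T^-2]

Both sides have the same dimensions, so the equation is dimensionally consistent.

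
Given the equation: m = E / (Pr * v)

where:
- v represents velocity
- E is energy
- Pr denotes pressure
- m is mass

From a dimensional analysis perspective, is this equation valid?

No

v (velocity) has dimensions [L T^-1].
E (energy) has dimensions [L^2 M T^-2].
Pr (pressure) has dimensions [L^-1 M T^-2].
m (mass) has dimensions [M].

Left side: [M]
Right side: [L^2 T]

The two sides have different dimensions, so the equation is NOT dimensionally consistent.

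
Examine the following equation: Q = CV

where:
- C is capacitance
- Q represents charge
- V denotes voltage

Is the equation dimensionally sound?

Yes

C (capacitance) has dimensions [I^2 L^-2 M^-1 T^4].
Q (charge) has dimensions [I T].
V (voltage) has dimensions [I^-1 L^2 M T^-3].

Left side: [I T]
Right side: [I T]

Both sides have the same dimensions, so the equation is dimensionally consistent.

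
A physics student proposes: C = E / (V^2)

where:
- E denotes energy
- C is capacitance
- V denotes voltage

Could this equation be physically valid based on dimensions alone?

Yes

E (energy) has dimensions [L^2 M T^-2].
C (capacitance) has dimensions [I^2 L^-2 M^-1 T^4].
V (voltage) has dimensions [I^-1 L^2 M T^-3].

Left side: [I^2 L^-2 M^-1 T^4]
Right side: [I^2 L^-2 M^-1 T^4]

Both sides have the same dimensions, so the equation is dimensionally consistent.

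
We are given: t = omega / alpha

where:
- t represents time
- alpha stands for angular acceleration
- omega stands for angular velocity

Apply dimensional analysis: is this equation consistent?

Yes

t (time) has dimensions [T].
alpha (angular acceleration) has dimensions [T^-2].
omega (angular velocity) has dimensions [T^-1].

Left side: [T]
Right side: [T]

Both sides have the same dimensions, so the equation is dimensionally consistent.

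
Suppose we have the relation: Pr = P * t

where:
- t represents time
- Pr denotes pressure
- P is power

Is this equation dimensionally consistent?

No

t (time) has dimensions [T].
Pr (pressure) has dimensions [L^-1 M T^-2].
P (power) has dimensions [L^2 M T^-3].

Left side: [L^-1 M T^-2]
Right side: [L^2 M T^-2]

The two sides have different dimensions, so the equation is NOT dimensionally consistent.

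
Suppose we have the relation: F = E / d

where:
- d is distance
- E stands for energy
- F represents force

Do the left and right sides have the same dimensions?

Yes

d (distance) has dimensions [L].
E (energy) has dimensions [L^2 M T^-2].
F (force) has dimensions [L M T^-2].

Left side: [L M T^-2]
Right side: [L M T^-2]

Both sides have the same dimensions, so the equation is dimensionally consistent.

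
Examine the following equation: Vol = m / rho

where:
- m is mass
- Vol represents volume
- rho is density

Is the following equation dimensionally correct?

Yes

m (mass) has dimensions [M].
Vol (volume) has dimensions [L^3].
rho (density) has dimensions [L^-3 M].

Left side: [L^3]
Right side: [L^3]

Both sides have the same dimensions, so the equation is dimensionally consistent.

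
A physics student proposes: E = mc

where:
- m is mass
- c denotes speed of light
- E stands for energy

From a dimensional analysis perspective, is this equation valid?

No

m (mass) has dimensions [M].
c (speed of light) has dimensions [L T^-1].
E (energy) has dimensions [L^2 M T^-2].

Left side: [L^2 M T^-2]
Right side: [L M T^-1]

The two sides have different dimensions, so the equation is NOT dimensionally consistent.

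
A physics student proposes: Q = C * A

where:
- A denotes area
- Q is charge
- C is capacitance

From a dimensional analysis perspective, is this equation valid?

No

A (area) has dimensions [L^2].
Q (charge) has dimensions [I T].
C (capacitance) has dimensions [I^2 L^-2 M^-1 T^4].

Left side: [I T]
Right side: [I^2 M^-1 T^4]

The two sides have different dimensions, so the equation is NOT dimensionally consistent.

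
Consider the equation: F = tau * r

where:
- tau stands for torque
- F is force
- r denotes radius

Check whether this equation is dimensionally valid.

No

tau (torque) has dimensions [L^2 M T^-2].
F (force) has dimensions [L M T^-2].
r (radius) has dimensions [L].

Left side: [L M T^-2]
Right side: [L^3 M T^-2]

The two sides have different dimensions, so the equation is NOT dimensionally consistent.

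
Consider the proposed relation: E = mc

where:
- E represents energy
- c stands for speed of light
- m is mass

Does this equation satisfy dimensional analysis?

No

E (energy) has dimensions [L^2 M T^-2].
c (speed of light) has dimensions [L T^-1].
m (mass) has dimensions [M].

Left side: [L^2 M T^-2]
Right side: [L M T^-1]

The two sides have different dimensions, so the equation is NOT dimensionally consistent.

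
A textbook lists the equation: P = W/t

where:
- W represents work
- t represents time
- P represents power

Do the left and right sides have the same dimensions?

Yes

W (work) has dimensions [L^2 M T^-2].
t (time) has dimensions [T].
P (power) has dimensions [L^2 M T^-3].

Left side: [L^2 M T^-3]
Right side: [L^2 M T^-3]

Both sides have the same dimensions, so the equation is dimensionally consistent.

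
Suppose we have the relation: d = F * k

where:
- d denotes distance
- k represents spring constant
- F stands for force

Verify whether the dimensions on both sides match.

No

d (distance) has dimensions [L].
k (spring constant) has dimensions [M T^-2].
F (force) has dimensions [L M T^-2].

Left side: [L]
Right side: [L M^2 T^-4]

The two sides have different dimensions, so the equation is NOT dimensionally consistent.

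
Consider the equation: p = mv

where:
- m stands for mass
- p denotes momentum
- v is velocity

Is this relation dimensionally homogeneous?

Yes

m (mass) has dimensions [M].
p (momentum) has dimensions [L M T^-1].
v (velocity) has dimensions [L T^-1].

Left side: [L M T^-1]
Right side: [L M T^-1]

Both sides have the same dimensions, so the equation is dimensionally consistent.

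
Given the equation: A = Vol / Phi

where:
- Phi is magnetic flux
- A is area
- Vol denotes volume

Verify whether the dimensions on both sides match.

No

Phi (magnetic flux) has dimensions [I^-1 L^2 M T^-2].
A (area) has dimensions [L^2].
Vol (volume) has dimensions [L^3].

Left side: [L^2]
Right side: [I L M^-1 T^2]

The two sides have different dimensions, so the equation is NOT dimensionally consistent.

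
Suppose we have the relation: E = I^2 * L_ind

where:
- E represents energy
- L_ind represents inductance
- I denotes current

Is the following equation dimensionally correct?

Yes

E (energy) has dimensions [L^2 M T^-2].
L_ind (inductance) has dimensions [I^-2 L^2 M T^-2].
I (current) has dimensions [I].

Left side: [L^2 M T^-2]
Right side: [L^2 M T^-2]

Both sides have the same dimensions, so the equation is dimensionally consistent.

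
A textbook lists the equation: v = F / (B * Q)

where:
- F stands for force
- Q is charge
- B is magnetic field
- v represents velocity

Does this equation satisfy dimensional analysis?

Yes

F (force) has dimensions [L M T^-2].
Q (charge) has dimensions [I T].
B (magnetic field) has dimensions [I^-1 M T^-2].
v (velocity) has dimensions [L T^-1].

Left side: [L T^-1]
Right side: [L T^-1]

Both sides have the same dimensions, so the equation is dimensionally consistent.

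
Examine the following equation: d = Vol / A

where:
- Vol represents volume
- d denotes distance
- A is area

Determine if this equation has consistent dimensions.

Yes

Vol (volume) has dimensions [L^3].
d (distance) has dimensions [L].
A (area) has dimensions [L^2].

Left side: [L]
Right side: [L]

Both sides have the same dimensions, so the equation is dimensionally consistent.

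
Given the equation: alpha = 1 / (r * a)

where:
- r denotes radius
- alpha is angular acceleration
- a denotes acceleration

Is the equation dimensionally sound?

No

r (radius) has dimensions [L].
alpha (angular acceleration) has dimensions [T^-2].
a (acceleration) has dimensions [L T^-2].

Left side: [T^-2]
Right side: [L^-2 T^2]

The two sides have different dimensions, so the equation is NOT dimensionally consistent.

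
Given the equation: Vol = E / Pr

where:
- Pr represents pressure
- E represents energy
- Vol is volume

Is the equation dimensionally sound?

Yes

Pr (pressure) has dimensions [L^-1 M T^-2].
E (energy) has dimensions [L^2 M T^-2].
Vol (volume) has dimensions [L^3].

Left side: [L^3]
Right side: [L^3]

Both sides have the same dimensions, so the equation is dimensionally consistent.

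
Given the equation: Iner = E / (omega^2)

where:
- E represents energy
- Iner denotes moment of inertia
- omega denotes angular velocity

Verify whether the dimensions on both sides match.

Yes

E (energy) has dimensions [L^2 M T^-2].
Iner (moment of inertia) has dimensions [L^2 M].
omega (angular velocity) has dimensions [T^-1].

Left side: [L^2 M]
Right side: [L^2 M]

Both sides have the same dimensions, so the equation is dimensionally consistent.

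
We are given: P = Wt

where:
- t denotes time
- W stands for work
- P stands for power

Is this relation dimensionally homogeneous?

No

t (time) has dimensions [T].
W (work) has dimensions [L^2 M T^-2].
P (power) has dimensions [L^2 M T^-3].

Left side: [L^2 M T^-3]
Right side: [L^2 M T^-1]

The two sides have different dimensions, so the equation is NOT dimensionally consistent.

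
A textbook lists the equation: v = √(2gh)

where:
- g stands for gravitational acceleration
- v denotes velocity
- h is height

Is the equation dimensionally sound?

Yes

g (gravitational acceleration) has dimensions [L T^-2].
v (velocity) has dimensions [L T^-1].
h (height) has dimensions [L].

Left side: [L T^-1]
Right side: [L T^-1]

Both sides have the same dimensions, so the equation is dimensionally consistent.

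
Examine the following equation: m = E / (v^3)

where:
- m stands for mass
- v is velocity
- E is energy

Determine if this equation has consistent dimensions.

No

m (mass) has dimensions [M].
v (velocity) has dimensions [L T^-1].
E (energy) has dimensions [L^2 M T^-2].

Left side: [M]
Right side: [L^-1 M T]

The two sides have different dimensions, so the equation is NOT dimensionally consistent.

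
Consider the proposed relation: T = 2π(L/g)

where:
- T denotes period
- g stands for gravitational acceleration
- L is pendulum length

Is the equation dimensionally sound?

No

T (period) has dimensions [T].
g (gravitational acceleration) has dimensions [L T^-2].
L (pendulum length) has dimensions [L].

Left side: [T]
Right side: [T^2]

The two sides have different dimensions, so the equation is NOT dimensionally consistent.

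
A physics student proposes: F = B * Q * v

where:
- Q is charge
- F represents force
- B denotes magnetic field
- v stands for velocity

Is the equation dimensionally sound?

Yes

Q (charge) has dimensions [I T].
F (force) has dimensions [L M T^-2].
B (magnetic field) has dimensions [I^-1 M T^-2].
v (velocity) has dimensions [L T^-1].

Left side: [L M T^-2]
Right side: [L M T^-2]

Both sides have the same dimensions, so the equation is dimensionally consistent.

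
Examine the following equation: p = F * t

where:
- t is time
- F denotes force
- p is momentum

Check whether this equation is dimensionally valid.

Yes

t (time) has dimensions [T].
F (force) has dimensions [L M T^-2].
p (momentum) has dimensions [L M T^-1].

Left side: [L M T^-1]
Right side: [L M T^-1]

Both sides have the same dimensions, so the equation is dimensionally consistent.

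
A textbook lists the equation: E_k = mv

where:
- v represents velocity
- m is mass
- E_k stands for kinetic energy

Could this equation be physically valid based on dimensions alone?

No

v (velocity) has dimensions [L T^-1].
m (mass) has dimensions [M].
E_k (kinetic energy) has dimensions [L^2 M T^-2].

Left side: [L^2 M T^-2]
Right side: [L M T^-1]

The two sides have different dimensions, so the equation is NOT dimensionally consistent.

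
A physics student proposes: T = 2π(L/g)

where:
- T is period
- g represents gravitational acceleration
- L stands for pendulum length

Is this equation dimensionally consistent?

No

T (period) has dimensions [T].
g (gravitational acceleration) has dimensions [L T^-2].
L (pendulum length) has dimensions [L].

Left side: [T]
Right side: [T^2]

The two sides have different dimensions, so the equation is NOT dimensionally consistent.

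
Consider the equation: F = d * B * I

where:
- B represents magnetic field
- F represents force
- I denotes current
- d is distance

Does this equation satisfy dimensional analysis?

Yes

B (magnetic field) has dimensions [I^-1 M T^-2].
F (force) has dimensions [L M T^-2].
I (current) has dimensions [I].
d (distance) has dimensions [L].

Left side: [L M T^-2]
Right side: [L M T^-2]

Both sides have the same dimensions, so the equation is dimensionally consistent.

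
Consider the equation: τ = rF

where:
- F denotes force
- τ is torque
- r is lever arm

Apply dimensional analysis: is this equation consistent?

Yes

F (force) has dimensions [L M T^-2].
τ (torque) has dimensions [L^2 M T^-2].
r (lever arm) has dimensions [L].

Left side: [L^2 M T^-2]
Right side: [L^2 M T^-2]

Both sides have the same dimensions, so the equation is dimensionally consistent.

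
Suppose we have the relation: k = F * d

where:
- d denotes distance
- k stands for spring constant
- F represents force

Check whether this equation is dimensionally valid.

No

d (distance) has dimensions [L].
k (spring constant) has dimensions [M T^-2].
F (force) has dimensions [L M T^-2].

Left side: [M T^-2]
Right side: [L^2 M T^-2]

The two sides have different dimensions, so the equation is NOT dimensionally consistent.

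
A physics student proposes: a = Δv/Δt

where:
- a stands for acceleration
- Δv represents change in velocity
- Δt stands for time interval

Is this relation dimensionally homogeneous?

Yes

a (acceleration) has dimensions [L T^-2].
Δv (change in velocity) has dimensions [L T^-1].
Δt (time interval) has dimensions [T].

Left side: [L T^-2]
Right side: [L T^-2]

Both sides have the same dimensions, so the equation is dimensionally consistent.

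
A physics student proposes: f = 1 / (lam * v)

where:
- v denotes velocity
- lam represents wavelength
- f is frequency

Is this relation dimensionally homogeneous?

No

v (velocity) has dimensions [L T^-1].
lam (wavelength) has dimensions [L].
f (frequency) has dimensions [T^-1].

Left side: [T^-1]
Right side: [L^-2 T]

The two sides have different dimensions, so the equation is NOT dimensionally consistent.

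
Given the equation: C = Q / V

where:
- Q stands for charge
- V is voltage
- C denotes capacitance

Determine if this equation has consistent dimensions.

Yes

Q (charge) has dimensions [I T].
V (voltage) has dimensions [I^-1 L^2 M T^-3].
C (capacitance) has dimensions [I^2 L^-2 M^-1 T^4].

Left side: [I^2 L^-2 M^-1 T^4]
Right side: [I^2 L^-2 M^-1 T^4]

Both sides have the same dimensions, so the equation is dimensionally consistent.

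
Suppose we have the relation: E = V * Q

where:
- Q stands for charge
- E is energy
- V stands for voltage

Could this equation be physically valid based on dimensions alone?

Yes

Q (charge) has dimensions [I T].
E (energy) has dimensions [L^2 M T^-2].
V (voltage) has dimensions [I^-1 L^2 M T^-3].

Left side: [L^2 M T^-2]
Right side: [L^2 M T^-2]

Both sides have the same dimensions, so the equation is dimensionally consistent.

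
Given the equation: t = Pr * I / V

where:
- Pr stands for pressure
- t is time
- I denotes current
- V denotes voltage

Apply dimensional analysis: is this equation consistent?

No

Pr (pressure) has dimensions [L^-1 M T^-2].
t (time) has dimensions [T].
I (current) has dimensions [I].
V (voltage) has dimensions [I^-1 L^2 M T^-3].

Left side: [T]
Right side: [I^2 L^-3 T]

The two sides have different dimensions, so the equation is NOT dimensionally consistent.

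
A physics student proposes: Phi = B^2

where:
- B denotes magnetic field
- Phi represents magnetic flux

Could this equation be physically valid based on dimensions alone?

No

B (magnetic field) has dimensions [I^-1 M T^-2].
Phi (magnetic flux) has dimensions [I^-1 L^2 M T^-2].

Left side: [I^-1 L^2 M T^-2]
Right side: [I^-2 M^2 T^-4]

The two sides have different dimensions, so the equation is NOT dimensionally consistent.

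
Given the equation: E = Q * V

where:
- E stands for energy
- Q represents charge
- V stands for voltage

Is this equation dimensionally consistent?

Yes

E (energy) has dimensions [L^2 M T^-2].
Q (charge) has dimensions [I T].
V (voltage) has dimensions [I^-1 L^2 M T^-3].

Left side: [L^2 M T^-2]
Right side: [L^2 M T^-2]

Both sides have the same dimensions, so the equation is dimensionally consistent.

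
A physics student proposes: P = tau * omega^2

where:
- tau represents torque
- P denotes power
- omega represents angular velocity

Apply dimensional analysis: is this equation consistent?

No

tau (torque) has dimensions [L^2 M T^-2].
P (power) has dimensions [L^2 M T^-3].
omega (angular velocity) has dimensions [T^-1].

Left side: [L^2 M T^-3]
Right side: [L^2 M T^-4]

The two sides have different dimensions, so the equation is NOT dimensionally consistent.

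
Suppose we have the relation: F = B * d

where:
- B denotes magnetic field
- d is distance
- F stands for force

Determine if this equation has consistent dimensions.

No

B (magnetic field) has dimensions [I^-1 M T^-2].
d (distance) has dimensions [L].
F (force) has dimensions [L M T^-2].

Left side: [L M T^-2]
Right side: [I^-1 L M T^-2]

The two sides have different dimensions, so the equation is NOT dimensionally consistent.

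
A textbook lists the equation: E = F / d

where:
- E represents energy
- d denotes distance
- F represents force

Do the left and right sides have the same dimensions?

No

E (energy) has dimensions [L^2 M T^-2].
d (distance) has dimensions [L].
F (force) has dimensions [L M T^-2].

Left side: [L^2 M T^-2]
Right side: [M T^-2]

The two sides have different dimensions, so the equation is NOT dimensionally consistent.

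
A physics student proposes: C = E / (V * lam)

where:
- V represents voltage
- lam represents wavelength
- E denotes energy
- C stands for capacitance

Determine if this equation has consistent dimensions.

No

V (voltage) has dimensions [I^-1 L^2 M T^-3].
lam (wavelength) has dimensions [L].
E (energy) has dimensions [L^2 M T^-2].
C (capacitance) has dimensions [I^2 L^-2 M^-1 T^4].

Left side: [I^2 L^-2 M^-1 T^4]
Right side: [I L^-1 T]

The two sides have different dimensions, so the equation is NOT dimensionally consistent.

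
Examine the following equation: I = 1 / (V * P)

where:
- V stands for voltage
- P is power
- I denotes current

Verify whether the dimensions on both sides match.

No

V (voltage) has dimensions [I^-1 L^2 M T^-3].
P (power) has dimensions [L^2 M T^-3].
I (current) has dimensions [I].

Left side: [I]
Right side: [I L^-4 M^-2 T^6]

The two sides have different dimensions, so the equation is NOT dimensionally consistent.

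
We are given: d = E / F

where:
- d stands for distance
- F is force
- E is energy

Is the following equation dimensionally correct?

Yes

d (distance) has dimensions [L].
F (force) has dimensions [L M T^-2].
E (energy) has dimensions [L^2 M T^-2].

Left side: [L]
Right side: [L]

Both sides have the same dimensions, so the equation is dimensionally consistent.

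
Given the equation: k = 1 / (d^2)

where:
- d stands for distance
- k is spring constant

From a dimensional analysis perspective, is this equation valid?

No

d (distance) has dimensions [L].
k (spring constant) has dimensions [M T^-2].

Left side: [M T^-2]
Right side: [L^-2]

The two sides have different dimensions, so the equation is NOT dimensionally consistent.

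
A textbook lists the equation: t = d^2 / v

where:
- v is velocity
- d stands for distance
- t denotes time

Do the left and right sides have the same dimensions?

No

v (velocity) has dimensions [L T^-1].
d (distance) has dimensions [L].
t (time) has dimensions [T].

Left side: [T]
Right side: [L T]

The two sides have different dimensions, so the equation is NOT dimensionally consistent.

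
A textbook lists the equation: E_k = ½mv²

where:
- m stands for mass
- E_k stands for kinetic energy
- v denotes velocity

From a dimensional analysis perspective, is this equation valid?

Yes

m (mass) has dimensions [M].
E_k (kinetic energy) has dimensions [L^2 M T^-2].
v (velocity) has dimensions [L T^-1].

Left side: [L^2 M T^-2]
Right side: [L^2 M T^-2]

Both sides have the same dimensions, so the equation is dimensionally consistent.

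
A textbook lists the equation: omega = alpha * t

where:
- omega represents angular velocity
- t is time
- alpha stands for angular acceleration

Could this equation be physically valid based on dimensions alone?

Yes

omega (angular velocity) has dimensions [T^-1].
t (time) has dimensions [T].
alpha (angular acceleration) has dimensions [T^-2].

Left side: [T^-1]
Right side: [T^-1]

Both sides have the same dimensions, so the equation is dimensionally consistent.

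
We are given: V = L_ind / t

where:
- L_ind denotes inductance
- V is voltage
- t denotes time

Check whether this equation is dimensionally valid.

No

L_ind (inductance) has dimensions [I^-2 L^2 M T^-2].
V (voltage) has dimensions [I^-1 L^2 M T^-3].
t (time) has dimensions [T].

Left side: [I^-1 L^2 M T^-3]
Right side: [I^-2 L^2 M T^-3]

The two sides have different dimensions, so the equation is NOT dimensionally consistent.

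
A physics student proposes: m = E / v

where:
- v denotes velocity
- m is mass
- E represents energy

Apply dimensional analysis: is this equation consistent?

No

v (velocity) has dimensions [L T^-1].
m (mass) has dimensions [M].
E (energy) has dimensions [L^2 M T^-2].

Left side: [M]
Right side: [L M T^-1]

The two sides have different dimensions, so the equation is NOT dimensionally consistent.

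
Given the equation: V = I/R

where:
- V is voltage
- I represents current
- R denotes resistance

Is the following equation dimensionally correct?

No

V (voltage) has dimensions [I^-1 L^2 M T^-3].
I (current) has dimensions [I].
R (resistance) has dimensions [I^-2 L^2 M T^-3].

Left side: [I^-1 L^2 M T^-3]
Right side: [I^3 L^-2 M^-1 T^3]

The two sides have different dimensions, so the equation is NOT dimensionally consistent.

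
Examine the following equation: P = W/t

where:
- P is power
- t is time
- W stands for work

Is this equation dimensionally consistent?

Yes

P (power) has dimensions [L^2 M T^-3].
t (time) has dimensions [T].
W (work) has dimensions [L^2 M T^-2].

Left side: [L^2 M T^-3]
Right side: [L^2 M T^-3]

Both sides have the same dimensions, so the equation is dimensionally consistent.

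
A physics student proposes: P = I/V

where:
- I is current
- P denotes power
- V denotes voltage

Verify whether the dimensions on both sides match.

No

I (current) has dimensions [I].
P (power) has dimensions [L^2 M T^-3].
V (voltage) has dimensions [I^-1 L^2 M T^-3].

Left side: [L^2 M T^-3]
Right side: [I^2 L^-2 M^-1 T^3]

The two sides have different dimensions, so the equation is NOT dimensionally consistent.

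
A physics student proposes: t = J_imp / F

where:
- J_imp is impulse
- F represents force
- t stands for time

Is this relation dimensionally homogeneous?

Yes

J_imp (impulse) has dimensions [L M T^-1].
F (force) has dimensions [L M T^-2].
t (time) has dimensions [T].

Left side: [T]
Right side: [T]

Both sides have the same dimensions, so the equation is dimensionally consistent.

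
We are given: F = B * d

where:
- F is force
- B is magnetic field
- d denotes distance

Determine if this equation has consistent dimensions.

No

F (force) has dimensions [L M T^-2].
B (magnetic field) has dimensions [I^-1 M T^-2].
d (distance) has dimensions [L].

Left side: [L M T^-2]
Right side: [I^-1 L M T^-2]

The two sides have different dimensions, so the equation is NOT dimensionally consistent.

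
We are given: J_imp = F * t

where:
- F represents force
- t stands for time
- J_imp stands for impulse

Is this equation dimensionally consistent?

Yes

F (force) has dimensions [L M T^-2].
t (time) has dimensions [T].
J_imp (impulse) has dimensions [L M T^-1].

Left side: [L M T^-1]
Right side: [L M T^-1]

Both sides have the same dimensions, so the equation is dimensionally consistent.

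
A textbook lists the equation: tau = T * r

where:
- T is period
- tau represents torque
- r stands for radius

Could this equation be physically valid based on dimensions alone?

No

T (period) has dimensions [T].
tau (torque) has dimensions [L^2 M T^-2].
r (radius) has dimensions [L].

Left side: [L^2 M T^-2]
Right side: [L T]

The two sides have different dimensions, so the equation is NOT dimensionally consistent.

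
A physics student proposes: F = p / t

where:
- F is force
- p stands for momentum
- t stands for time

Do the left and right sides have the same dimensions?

Yes

F (force) has dimensions [L M T^-2].
p (momentum) has dimensions [L M T^-1].
t (time) has dimensions [T].

Left side: [L M T^-2]
Right side: [L M T^-2]

Both sides have the same dimensions, so the equation is dimensionally consistent.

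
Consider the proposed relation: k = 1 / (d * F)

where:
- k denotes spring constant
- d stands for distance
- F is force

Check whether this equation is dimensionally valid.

No

k (spring constant) has dimensions [M T^-2].
d (distance) has dimensions [L].
F (force) has dimensions [L M T^-2].

Left side: [M T^-2]
Right side: [L^-2 M^-1 T^2]

The two sides have different dimensions, so the equation is NOT dimensionally consistent.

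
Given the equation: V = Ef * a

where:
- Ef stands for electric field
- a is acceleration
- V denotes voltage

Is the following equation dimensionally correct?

No

Ef (electric field) has dimensions [I^-1 L M T^-3].
a (acceleration) has dimensions [L T^-2].
V (voltage) has dimensions [I^-1 L^2 M T^-3].

Left side: [I^-1 L^2 M T^-3]
Right side: [I^-1 L^2 M T^-5]

The two sides have different dimensions, so the equation is NOT dimensionally consistent.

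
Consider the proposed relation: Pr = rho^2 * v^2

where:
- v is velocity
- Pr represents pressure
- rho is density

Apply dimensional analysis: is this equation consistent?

No

v (velocity) has dimensions [L T^-1].
Pr (pressure) has dimensions [L^-1 M T^-2].
rho (density) has dimensions [L^-3 M].

Left side: [L^-1 M T^-2]
Right side: [L^-4 M^2 T^-2]

The two sides have different dimensions, so the equation is NOT dimensionally consistent.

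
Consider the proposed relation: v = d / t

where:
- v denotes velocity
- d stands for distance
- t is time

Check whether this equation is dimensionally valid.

Yes

v (velocity) has dimensions [L T^-1].
d (distance) has dimensions [L].
t (time) has dimensions [T].

Left side: [L T^-1]
Right side: [L T^-1]

Both sides have the same dimensions, so the equation is dimensionally consistent.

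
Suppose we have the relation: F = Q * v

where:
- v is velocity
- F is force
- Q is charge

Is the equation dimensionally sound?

No

v (velocity) has dimensions [L T^-1].
F (force) has dimensions [L M T^-2].
Q (charge) has dimensions [I T].

Left side: [L M T^-2]
Right side: [I L]

The two sides have different dimensions, so the equation is NOT dimensionally consistent.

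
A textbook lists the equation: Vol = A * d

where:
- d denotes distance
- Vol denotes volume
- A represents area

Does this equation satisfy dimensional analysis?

Yes

d (distance) has dimensions [L].
Vol (volume) has dimensions [L^3].
A (area) has dimensions [L^2].

Left side: [L^3]
Right side: [L^3]

Both sides have the same dimensions, so the equation is dimensionally consistent.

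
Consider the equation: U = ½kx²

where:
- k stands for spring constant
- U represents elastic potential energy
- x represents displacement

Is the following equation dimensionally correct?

Yes

k (spring constant) has dimensions [M T^-2].
U (elastic potential energy) has dimensions [L^2 M T^-2].
x (displacement) has dimensions [L].

Left side: [L^2 M T^-2]
Right side: [L^2 M T^-2]

Both sides have the same dimensions, so the equation is dimensionally consistent.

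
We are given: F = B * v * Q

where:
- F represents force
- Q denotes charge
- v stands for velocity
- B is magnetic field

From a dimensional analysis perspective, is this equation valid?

Yes

F (force) has dimensions [L M T^-2].
Q (charge) has dimensions [I T].
v (velocity) has dimensions [L T^-1].
B (magnetic field) has dimensions [I^-1 M T^-2].

Left side: [L M T^-2]
Right side: [L M T^-2]

Both sides have the same dimensions, so the equation is dimensionally consistent.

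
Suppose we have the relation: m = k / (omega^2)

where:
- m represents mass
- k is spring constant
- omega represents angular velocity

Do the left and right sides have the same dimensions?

Yes

m (mass) has dimensions [M].
k (spring constant) has dimensions [M T^-2].
omega (angular velocity) has dimensions [T^-1].

Left side: [M]
Right side: [M]

Both sides have the same dimensions, so the equation is dimensionally consistent.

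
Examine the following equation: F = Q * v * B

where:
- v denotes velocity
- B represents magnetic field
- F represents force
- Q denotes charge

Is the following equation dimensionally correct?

Yes

v (velocity) has dimensions [L T^-1].
B (magnetic field) has dimensions [I^-1 M T^-2].
F (force) has dimensions [L M T^-2].
Q (charge) has dimensions [I T].

Left side: [L M T^-2]
Right side: [L M T^-2]

Both sides have the same dimensions, so the equation is dimensionally consistent.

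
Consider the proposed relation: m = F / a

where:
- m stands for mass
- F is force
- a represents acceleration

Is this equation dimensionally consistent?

Yes

m (mass) has dimensions [M].
F (force) has dimensions [L M T^-2].
a (acceleration) has dimensions [L T^-2].

Left side: [M]
Right side: [M]

Both sides have the same dimensions, so the equation is dimensionally consistent.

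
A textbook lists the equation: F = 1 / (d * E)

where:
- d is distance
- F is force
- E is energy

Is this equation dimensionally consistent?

No

d (distance) has dimensions [L].
F (force) has dimensions [L M T^-2].
E (energy) has dimensions [L^2 M T^-2].

Left side: [L M T^-2]
Right side: [L^-3 M^-1 T^2]

The two sides have different dimensions, so the equation is NOT dimensionally consistent.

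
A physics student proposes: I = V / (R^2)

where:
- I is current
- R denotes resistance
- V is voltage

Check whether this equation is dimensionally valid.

No

I (current) has dimensions [I].
R (resistance) has dimensions [I^-2 L^2 M T^-3].
V (voltage) has dimensions [I^-1 L^2 M T^-3].

Left side: [I]
Right side: [I^3 L^-2 M^-1 T^3]

The two sides have different dimensions, so the equation is NOT dimensionally consistent.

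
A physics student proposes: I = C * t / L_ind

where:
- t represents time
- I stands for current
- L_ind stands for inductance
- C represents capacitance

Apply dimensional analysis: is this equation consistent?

No

t (time) has dimensions [T].
I (current) has dimensions [I].
L_ind (inductance) has dimensions [I^-2 L^2 M T^-2].
C (capacitance) has dimensions [I^2 L^-2 M^-1 T^4].

Left side: [I]
Right side: [I^4 L^-4 M^-2 T^7]

The two sides have different dimensions, so the equation is NOT dimensionally consistent.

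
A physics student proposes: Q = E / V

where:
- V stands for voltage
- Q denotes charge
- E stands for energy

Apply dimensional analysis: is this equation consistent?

Yes

V (voltage) has dimensions [I^-1 L^2 M T^-3].
Q (charge) has dimensions [I T].
E (energy) has dimensions [L^2 M T^-2].

Left side: [I T]
Right side: [I T]

Both sides have the same dimensions, so the equation is dimensionally consistent.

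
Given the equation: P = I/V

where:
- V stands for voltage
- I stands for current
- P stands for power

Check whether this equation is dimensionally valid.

No

V (voltage) has dimensions [I^-1 L^2 M T^-3].
I (current) has dimensions [I].
P (power) has dimensions [L^2 M T^-3].

Left side: [L^2 M T^-3]
Right side: [I^2 L^-2 M^-1 T^3]

The two sides have different dimensions, so the equation is NOT dimensionally consistent.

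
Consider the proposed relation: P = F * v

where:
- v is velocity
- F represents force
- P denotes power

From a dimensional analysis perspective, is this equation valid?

Yes

v (velocity) has dimensions [L T^-1].
F (force) has dimensions [L M T^-2].
P (power) has dimensions [L^2 M T^-3].

Left side: [L^2 M T^-3]
Right side: [L^2 M T^-3]

Both sides have the same dimensions, so the equation is dimensionally consistent.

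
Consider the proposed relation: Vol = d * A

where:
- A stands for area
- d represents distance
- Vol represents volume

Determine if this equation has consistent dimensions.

Yes

A (area) has dimensions [L^2].
d (distance) has dimensions [L].
Vol (volume) has dimensions [L^3].

Left side: [L^3]
Right side: [L^3]

Both sides have the same dimensions, so the equation is dimensionally consistent.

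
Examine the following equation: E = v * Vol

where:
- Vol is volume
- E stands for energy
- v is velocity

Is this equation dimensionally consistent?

No

Vol (volume) has dimensions [L^3].
E (energy) has dimensions [L^2 M T^-2].
v (velocity) has dimensions [L T^-1].

Left side: [L^2 M T^-2]
Right side: [L^4 T^-1]

The two sides have different dimensions, so the equation is NOT dimensionally consistent.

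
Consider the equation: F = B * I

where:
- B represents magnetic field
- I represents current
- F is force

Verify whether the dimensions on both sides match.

No

B (magnetic field) has dimensions [I^-1 M T^-2].
I (current) has dimensions [I].
F (force) has dimensions [L M T^-2].

Left side: [L M T^-2]
Right side: [M T^-2]

The two sides have different dimensions, so the equation is NOT dimensionally consistent.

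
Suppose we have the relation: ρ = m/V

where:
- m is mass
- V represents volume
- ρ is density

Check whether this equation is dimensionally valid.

Yes

m (mass) has dimensions [M].
V (volume) has dimensions [L^3].
ρ (density) has dimensions [L^-3 M].

Left side: [L^-3 M]
Right side: [L^-3 M]

Both sides have the same dimensions, so the equation is dimensionally consistent.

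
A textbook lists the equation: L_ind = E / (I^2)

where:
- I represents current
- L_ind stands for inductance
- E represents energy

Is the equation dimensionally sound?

Yes

I (current) has dimensions [I].
L_ind (inductance) has dimensions [I^-2 L^2 M T^-2].
E (energy) has dimensions [L^2 M T^-2].

Left side: [I^-2 L^2 M T^-2]
Right side: [I^-2 L^2 M T^-2]

Both sides have the same dimensions, so the equation is dimensionally consistent.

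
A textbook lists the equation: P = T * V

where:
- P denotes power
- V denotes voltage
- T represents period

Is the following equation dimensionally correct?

No

P (power) has dimensions [L^2 M T^-3].
V (voltage) has dimensions [I^-1 L^2 M T^-3].
T (period) has dimensions [T].

Left side: [L^2 M T^-3]
Right side: [I^-1 L^2 M T^-2]

The two sides have different dimensions, so the equation is NOT dimensionally consistent.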